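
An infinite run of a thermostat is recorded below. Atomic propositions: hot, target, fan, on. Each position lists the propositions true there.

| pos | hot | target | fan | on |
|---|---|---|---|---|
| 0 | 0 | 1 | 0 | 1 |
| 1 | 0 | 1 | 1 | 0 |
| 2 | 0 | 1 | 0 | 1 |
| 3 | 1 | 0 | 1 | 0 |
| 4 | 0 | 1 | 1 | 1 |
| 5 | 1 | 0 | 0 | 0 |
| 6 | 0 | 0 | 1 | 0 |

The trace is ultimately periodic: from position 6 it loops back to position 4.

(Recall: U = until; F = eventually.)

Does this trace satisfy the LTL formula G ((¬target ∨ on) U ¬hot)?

Holds

(¬target ∨ on) U ¬hot holds at every position 0..6, and those are all positions ever visited, so G ((¬target ∨ on) U ¬hot) holds.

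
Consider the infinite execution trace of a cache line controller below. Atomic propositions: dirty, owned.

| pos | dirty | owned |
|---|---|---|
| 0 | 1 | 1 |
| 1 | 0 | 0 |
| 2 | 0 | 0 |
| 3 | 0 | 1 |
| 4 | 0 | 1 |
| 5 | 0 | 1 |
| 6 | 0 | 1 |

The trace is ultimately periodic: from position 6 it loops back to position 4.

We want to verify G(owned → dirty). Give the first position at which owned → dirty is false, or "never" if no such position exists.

Check owned → dirty at each position in order: 0 ✓, 1 ✓, 2 ✓.
At position 3 the labels are {owned}, so owned → dirty is false there. This is the first violation.

3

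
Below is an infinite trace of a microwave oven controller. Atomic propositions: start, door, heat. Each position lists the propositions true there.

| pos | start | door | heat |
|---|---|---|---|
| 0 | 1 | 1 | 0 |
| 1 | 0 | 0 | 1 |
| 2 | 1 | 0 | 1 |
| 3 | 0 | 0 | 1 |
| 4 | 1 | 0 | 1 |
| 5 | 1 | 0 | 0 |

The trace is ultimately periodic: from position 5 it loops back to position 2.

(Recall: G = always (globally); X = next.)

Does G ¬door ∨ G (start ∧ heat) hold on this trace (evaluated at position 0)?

Does not hold

¬door must hold at every position from 0 onward. It fails at position 0, so G ¬door is false.
start ∧ heat must hold at every position from 0 onward. It fails at position 0, so G (start ∧ heat) is false.
At position 0: G ¬door is false; G (start ∧ heat) is false; so G ¬door ∨ G (start ∧ heat) is false.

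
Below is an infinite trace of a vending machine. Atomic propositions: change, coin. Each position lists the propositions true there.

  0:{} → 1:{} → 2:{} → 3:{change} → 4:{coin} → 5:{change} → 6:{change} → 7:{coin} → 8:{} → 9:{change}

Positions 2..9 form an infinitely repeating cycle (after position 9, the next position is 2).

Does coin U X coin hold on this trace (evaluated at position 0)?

Does not hold

Walking from position 0: at position 0, X coin has not yet held and coin fails, so coin U X coin is false.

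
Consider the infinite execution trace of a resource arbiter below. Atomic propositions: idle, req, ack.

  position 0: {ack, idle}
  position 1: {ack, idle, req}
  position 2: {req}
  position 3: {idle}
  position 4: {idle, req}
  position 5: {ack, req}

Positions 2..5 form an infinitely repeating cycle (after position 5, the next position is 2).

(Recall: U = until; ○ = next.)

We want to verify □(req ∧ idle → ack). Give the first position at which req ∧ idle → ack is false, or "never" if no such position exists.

Check req ∧ idle → ack at each position in order: 0 ✓, 1 ✓, 2 ✓, 3 ✓.
At position 4 the labels are {idle, req}, so req ∧ idle → ack is false there. This is the first violation.

4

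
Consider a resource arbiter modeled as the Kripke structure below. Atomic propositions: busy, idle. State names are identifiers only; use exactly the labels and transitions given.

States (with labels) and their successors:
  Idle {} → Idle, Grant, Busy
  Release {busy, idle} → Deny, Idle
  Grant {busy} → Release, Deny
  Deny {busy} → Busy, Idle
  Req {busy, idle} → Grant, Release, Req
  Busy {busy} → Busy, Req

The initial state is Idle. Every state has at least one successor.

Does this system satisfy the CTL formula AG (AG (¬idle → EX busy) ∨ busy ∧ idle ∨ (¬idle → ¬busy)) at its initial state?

Holds

States satisfying AG (AG (¬idle → EX busy) ∨ busy ∧ idle ∨ (¬idle → ¬busy)): {Idle, Release, Grant, Deny, Req, Busy}.
Every state reachable from Idle satisfies AG (¬idle → EX busy) ∨ busy ∧ idle ∨ (¬idle → ¬busy).
Idle ∈ Sat(AG (AG (¬idle → EX busy) ∨ busy ∧ idle ∨ (¬idle → ¬busy))).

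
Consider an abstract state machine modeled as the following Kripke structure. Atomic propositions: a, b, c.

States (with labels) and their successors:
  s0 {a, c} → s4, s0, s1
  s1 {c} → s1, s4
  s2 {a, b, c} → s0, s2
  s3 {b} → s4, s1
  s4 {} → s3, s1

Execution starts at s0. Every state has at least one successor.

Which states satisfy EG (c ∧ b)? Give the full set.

{s2}

States satisfying c ∧ b: {s2}.
States satisfying EG (c ∧ b): {s2}.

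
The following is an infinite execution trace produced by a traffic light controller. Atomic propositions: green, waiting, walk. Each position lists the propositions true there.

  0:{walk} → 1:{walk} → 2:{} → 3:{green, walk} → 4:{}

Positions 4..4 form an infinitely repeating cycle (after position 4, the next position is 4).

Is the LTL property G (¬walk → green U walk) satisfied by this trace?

¬walk → green U walk must hold at every position from 0 onward. It fails at position 2, so G (¬walk → green U walk) is false.
Positions where ¬walk holds: 2, 4.
Check green U walk at each: 2→fails, 4→fails.

Does not hold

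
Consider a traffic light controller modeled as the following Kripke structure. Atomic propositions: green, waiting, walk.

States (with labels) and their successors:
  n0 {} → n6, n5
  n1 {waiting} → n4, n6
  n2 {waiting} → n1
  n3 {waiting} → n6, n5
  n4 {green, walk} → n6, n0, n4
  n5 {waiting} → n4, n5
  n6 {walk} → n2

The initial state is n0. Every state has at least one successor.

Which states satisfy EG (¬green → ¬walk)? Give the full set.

States satisfying ¬green → ¬walk: {n0, n1, n2, n3, n4, n5}.
States satisfying EG (¬green → ¬walk): {n0, n1, n2, n3, n4, n5}.

{n0, n1, n2, n3, n4, n5}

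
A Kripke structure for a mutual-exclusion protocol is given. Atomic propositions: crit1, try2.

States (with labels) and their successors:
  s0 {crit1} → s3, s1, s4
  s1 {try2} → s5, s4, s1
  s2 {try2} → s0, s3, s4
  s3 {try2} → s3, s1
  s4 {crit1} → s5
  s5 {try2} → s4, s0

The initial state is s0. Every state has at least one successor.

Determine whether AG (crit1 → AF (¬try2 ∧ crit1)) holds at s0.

Yes

States satisfying crit1 → AF (¬try2 ∧ crit1): {s0, s1, s2, s3, s4, s5}.
States satisfying AG (crit1 → AF (¬try2 ∧ crit1)): {s0, s1, s2, s3, s4, s5}.
Every state reachable from s0 satisfies crit1 → AF (¬try2 ∧ crit1).
s0 ∈ Sat(AG (crit1 → AF (¬try2 ∧ crit1))).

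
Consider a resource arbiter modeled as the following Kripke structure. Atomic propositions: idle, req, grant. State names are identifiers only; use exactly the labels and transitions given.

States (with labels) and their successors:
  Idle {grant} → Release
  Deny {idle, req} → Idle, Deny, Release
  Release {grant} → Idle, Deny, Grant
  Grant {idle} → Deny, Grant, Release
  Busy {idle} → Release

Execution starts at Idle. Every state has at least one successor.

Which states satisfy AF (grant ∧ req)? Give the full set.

States satisfying grant ∧ req: ∅.
States satisfying AF (grant ∧ req): ∅.

none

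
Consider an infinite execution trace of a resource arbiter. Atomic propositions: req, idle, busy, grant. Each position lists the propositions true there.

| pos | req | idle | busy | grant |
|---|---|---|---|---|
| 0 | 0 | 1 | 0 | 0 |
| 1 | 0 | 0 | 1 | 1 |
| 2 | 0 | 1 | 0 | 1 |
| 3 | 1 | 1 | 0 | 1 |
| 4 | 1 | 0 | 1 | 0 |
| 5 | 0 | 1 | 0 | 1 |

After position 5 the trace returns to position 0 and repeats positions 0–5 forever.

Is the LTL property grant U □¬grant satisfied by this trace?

Walking from position 0: at position 0, □¬grant has not yet held and grant fails, so grant U □¬grant is false.

No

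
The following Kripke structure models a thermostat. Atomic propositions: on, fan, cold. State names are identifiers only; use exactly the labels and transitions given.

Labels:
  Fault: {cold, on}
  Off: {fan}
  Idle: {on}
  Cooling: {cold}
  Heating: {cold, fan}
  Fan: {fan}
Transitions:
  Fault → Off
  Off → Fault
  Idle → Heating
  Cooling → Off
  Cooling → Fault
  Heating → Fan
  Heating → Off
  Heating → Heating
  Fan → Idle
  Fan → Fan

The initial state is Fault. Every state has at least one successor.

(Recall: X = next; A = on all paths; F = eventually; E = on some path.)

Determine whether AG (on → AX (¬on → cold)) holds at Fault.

Violated

States satisfying on → AX (¬on → cold): {Off, Idle, Cooling, Heating, Fan}.
States satisfying AG (on → AX (¬on → cold)): ∅.
Fault is reachable from Fault and violates on → AX (¬on → cold), so AG fails at Fault.
Fault ∉ Sat(AG (on → AX (¬on → cold))).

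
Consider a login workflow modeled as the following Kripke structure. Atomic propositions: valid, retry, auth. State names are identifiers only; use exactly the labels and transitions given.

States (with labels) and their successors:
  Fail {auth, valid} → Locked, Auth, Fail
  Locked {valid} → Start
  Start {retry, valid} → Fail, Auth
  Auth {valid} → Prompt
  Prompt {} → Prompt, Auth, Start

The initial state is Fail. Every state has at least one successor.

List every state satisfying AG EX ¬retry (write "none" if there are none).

none

States satisfying EX ¬retry: {Fail, Start, Auth, Prompt}.
States satisfying AG EX ¬retry: ∅.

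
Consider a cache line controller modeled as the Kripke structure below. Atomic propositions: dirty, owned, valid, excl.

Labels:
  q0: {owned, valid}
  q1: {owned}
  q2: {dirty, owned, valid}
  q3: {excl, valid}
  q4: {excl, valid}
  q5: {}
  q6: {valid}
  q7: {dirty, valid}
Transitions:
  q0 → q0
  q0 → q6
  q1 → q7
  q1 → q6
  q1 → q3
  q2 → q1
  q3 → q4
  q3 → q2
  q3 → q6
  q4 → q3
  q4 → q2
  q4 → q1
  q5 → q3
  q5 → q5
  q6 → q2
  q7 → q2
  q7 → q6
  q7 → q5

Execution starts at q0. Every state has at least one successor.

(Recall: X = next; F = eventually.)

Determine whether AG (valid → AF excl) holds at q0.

States satisfying valid → AF excl: {q1, q3, q4, q5}.
States satisfying AG (valid → AF excl): ∅.
q0 is reachable from q0 and violates valid → AF excl, so AG fails at q0.
q0 ∉ Sat(AG (valid → AF excl)).

Violated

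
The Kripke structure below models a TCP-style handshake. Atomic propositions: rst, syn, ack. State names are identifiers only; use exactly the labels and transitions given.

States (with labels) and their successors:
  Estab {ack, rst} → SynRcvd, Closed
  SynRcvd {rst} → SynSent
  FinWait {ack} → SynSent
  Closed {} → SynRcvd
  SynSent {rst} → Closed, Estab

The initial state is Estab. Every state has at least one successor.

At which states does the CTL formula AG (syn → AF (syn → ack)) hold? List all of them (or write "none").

{Estab, SynRcvd, FinWait, Closed, SynSent}

States satisfying syn → AF (syn → ack): {Estab, SynRcvd, FinWait, Closed, SynSent}.
States satisfying AG (syn → AF (syn → ack)): {Estab, SynRcvd, FinWait, Closed, SynSent}.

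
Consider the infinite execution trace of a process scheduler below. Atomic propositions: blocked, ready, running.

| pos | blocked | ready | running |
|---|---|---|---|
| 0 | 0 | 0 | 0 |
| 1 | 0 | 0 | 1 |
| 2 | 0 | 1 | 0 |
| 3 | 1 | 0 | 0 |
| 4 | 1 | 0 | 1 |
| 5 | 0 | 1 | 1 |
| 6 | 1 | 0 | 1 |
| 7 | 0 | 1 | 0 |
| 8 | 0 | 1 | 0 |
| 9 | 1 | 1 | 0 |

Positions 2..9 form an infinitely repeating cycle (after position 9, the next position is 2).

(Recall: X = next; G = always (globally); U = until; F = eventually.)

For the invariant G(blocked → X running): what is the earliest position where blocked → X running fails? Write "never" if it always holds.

Check blocked → X running at each position in order: 0 ✓, 1 ✓, 2 ✓, 3 ✓, 4 ✓, 5 ✓.
At position 6 the labels are {blocked, running} and the next position 7 has {ready}, so blocked → X running is false there. This is the first violation.

6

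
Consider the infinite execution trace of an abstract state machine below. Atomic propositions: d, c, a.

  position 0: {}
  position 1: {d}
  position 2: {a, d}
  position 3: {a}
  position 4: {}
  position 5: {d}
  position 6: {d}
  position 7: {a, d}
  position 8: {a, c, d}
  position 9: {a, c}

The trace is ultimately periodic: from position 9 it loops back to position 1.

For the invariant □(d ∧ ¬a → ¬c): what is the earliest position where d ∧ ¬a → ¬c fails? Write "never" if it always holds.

d ∧ ¬a → ¬c holds at every position 0..9, and those are all the positions the trace ever visits, so the invariant □(d ∧ ¬a → ¬c) is never violated.

never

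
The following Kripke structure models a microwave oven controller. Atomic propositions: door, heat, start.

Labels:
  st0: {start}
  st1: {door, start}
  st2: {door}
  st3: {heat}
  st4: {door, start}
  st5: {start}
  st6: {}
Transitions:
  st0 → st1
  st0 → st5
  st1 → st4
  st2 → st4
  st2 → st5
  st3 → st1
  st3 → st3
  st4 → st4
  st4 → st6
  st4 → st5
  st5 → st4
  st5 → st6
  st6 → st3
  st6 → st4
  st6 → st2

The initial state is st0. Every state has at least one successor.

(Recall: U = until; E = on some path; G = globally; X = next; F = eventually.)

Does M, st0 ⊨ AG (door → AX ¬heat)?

Holds

States satisfying door → AX ¬heat: {st0, st1, st2, st3, st4, st5, st6}.
States satisfying AG (door → AX ¬heat): {st0, st1, st2, st3, st4, st5, st6}.
Every state reachable from st0 satisfies door → AX ¬heat.
st0 ∈ Sat(AG (door → AX ¬heat)).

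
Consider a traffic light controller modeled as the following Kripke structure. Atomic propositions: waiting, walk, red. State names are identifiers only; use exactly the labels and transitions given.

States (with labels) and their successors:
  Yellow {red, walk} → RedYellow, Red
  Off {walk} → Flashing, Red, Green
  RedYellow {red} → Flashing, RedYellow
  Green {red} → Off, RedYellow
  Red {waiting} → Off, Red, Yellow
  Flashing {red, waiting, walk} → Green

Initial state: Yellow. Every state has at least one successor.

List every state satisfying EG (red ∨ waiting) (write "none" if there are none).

States satisfying red ∨ waiting: {Yellow, RedYellow, Green, Red, Flashing}.
States satisfying EG (red ∨ waiting): {Yellow, RedYellow, Green, Red, Flashing}.

{Yellow, RedYellow, Green, Red, Flashing}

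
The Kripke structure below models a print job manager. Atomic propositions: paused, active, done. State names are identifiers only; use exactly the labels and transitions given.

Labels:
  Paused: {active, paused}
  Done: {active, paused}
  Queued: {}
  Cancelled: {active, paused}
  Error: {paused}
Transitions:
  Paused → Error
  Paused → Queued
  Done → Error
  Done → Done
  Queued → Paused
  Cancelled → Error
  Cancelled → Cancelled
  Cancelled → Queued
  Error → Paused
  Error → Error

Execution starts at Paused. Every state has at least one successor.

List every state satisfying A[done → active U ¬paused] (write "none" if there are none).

States satisfying done → active: {Paused, Done, Queued, Cancelled, Error}.
States satisfying ¬paused: {Queued}.
States satisfying A[done → active U ¬paused]: {Queued}.

{Queued}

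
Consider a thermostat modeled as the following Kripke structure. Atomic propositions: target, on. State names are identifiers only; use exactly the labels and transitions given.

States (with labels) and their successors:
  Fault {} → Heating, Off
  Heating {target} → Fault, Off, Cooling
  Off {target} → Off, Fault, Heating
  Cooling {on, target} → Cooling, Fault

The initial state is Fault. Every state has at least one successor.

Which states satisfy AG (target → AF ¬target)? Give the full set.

none

States satisfying target → AF ¬target: {Fault}.
States satisfying AG (target → AF ¬target): ∅.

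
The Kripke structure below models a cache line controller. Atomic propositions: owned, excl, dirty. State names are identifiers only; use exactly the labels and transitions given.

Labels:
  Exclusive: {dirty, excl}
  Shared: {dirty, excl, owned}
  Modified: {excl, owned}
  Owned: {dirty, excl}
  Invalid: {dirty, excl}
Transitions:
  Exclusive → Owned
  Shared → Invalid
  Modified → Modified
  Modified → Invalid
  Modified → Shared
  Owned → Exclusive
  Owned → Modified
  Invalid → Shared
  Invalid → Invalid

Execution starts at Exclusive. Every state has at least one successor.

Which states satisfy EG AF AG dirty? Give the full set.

{Shared, Invalid}

States satisfying AF AG dirty: {Shared, Invalid}.
States satisfying EG AF AG dirty: {Shared, Invalid}.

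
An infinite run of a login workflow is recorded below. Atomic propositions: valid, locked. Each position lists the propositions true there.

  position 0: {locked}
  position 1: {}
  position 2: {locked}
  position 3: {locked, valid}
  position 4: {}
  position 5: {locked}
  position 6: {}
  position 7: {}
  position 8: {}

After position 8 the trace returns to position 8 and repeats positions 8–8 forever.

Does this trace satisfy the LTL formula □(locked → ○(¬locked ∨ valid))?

Satisfied

locked → ○(¬locked ∨ valid) holds at every position 0..8, and those are all positions ever visited, so □(locked → ○(¬locked ∨ valid)) holds.
Positions where locked holds: 0, 2, 3, 5.
Check ○(¬locked ∨ valid) at each: 0→ok, 2→ok, 3→ok, 5→ok.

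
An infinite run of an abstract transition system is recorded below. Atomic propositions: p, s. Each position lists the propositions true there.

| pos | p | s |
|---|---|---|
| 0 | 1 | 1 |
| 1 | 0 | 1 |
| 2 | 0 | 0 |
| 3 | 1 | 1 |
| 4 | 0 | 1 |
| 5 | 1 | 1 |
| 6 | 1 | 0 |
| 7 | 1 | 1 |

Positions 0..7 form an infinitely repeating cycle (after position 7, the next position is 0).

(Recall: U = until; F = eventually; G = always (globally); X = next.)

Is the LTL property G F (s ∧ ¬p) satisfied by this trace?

F (s ∧ ¬p) holds at every position 0..7, and those are all positions ever visited, so G F (s ∧ ¬p) holds.

Yes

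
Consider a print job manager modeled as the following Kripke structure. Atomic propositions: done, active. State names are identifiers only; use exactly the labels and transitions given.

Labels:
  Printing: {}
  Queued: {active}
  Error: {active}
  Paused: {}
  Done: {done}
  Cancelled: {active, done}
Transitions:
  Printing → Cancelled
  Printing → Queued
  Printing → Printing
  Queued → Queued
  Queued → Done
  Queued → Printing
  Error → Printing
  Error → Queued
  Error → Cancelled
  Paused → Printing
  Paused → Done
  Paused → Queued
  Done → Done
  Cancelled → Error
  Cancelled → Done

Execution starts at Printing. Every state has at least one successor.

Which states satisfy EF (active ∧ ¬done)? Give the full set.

{Printing, Queued, Error, Paused, Cancelled}

States satisfying active ∧ ¬done: {Queued, Error}.
States satisfying EF (active ∧ ¬done): {Printing, Queued, Error, Paused, Cancelled}.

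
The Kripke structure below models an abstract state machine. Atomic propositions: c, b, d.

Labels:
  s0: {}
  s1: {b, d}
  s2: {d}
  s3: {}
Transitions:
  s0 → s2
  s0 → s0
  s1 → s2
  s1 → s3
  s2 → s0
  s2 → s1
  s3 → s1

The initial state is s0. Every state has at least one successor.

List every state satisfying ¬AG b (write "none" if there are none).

States satisfying b: {s1}.
States satisfying AG b: ∅.
States satisfying ¬AG b: {s0, s1, s2, s3}.

{s0, s1, s2, s3}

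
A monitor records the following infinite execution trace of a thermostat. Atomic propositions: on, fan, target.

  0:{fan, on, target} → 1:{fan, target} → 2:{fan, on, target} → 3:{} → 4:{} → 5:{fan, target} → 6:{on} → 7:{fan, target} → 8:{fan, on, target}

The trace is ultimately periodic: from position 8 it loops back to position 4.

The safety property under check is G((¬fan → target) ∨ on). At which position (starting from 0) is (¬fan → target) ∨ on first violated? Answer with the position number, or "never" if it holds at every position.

3

Check (¬fan → target) ∨ on at each position in order: 0 ✓, 1 ✓, 2 ✓.
At position 3 the labels are {}, so (¬fan → target) ∨ on is false there. This is the first violation.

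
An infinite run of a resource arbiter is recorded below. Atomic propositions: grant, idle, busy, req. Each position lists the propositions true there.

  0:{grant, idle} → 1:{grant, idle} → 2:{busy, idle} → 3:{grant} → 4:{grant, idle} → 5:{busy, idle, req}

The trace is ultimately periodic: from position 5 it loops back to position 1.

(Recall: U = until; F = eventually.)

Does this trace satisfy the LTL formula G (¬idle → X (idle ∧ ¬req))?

¬idle → X (idle ∧ ¬req) holds at every position 0..5, and those are all positions ever visited, so G (¬idle → X (idle ∧ ¬req)) holds.
Positions where ¬idle holds: 3.
Check X (idle ∧ ¬req) at each: 3→ok.

Satisfied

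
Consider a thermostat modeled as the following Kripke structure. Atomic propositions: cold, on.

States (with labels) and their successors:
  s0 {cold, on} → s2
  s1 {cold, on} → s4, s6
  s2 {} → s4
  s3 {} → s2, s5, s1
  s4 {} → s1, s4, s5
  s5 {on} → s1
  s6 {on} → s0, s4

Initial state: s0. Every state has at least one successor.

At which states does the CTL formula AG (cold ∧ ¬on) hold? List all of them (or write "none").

States satisfying cold ∧ ¬on: ∅.
States satisfying AG (cold ∧ ¬on): ∅.

none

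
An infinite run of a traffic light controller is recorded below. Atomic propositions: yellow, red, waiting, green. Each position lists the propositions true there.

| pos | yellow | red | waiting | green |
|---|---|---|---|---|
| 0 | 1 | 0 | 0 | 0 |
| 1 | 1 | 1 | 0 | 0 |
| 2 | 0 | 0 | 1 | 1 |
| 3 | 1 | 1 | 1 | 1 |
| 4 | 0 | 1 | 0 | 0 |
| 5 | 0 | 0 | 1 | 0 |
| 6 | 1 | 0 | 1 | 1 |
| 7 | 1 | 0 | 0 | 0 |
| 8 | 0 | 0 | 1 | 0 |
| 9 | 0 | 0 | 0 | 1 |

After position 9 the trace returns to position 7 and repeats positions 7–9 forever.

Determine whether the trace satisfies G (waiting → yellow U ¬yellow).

Holds

waiting → yellow U ¬yellow holds at every position 0..9, and those are all positions ever visited, so G (waiting → yellow U ¬yellow) holds.
Positions where waiting holds: 2, 3, 5, 6, 8.
Check yellow U ¬yellow at each: 2→ok, 3→ok, 5→ok, 6→ok, 8→ok.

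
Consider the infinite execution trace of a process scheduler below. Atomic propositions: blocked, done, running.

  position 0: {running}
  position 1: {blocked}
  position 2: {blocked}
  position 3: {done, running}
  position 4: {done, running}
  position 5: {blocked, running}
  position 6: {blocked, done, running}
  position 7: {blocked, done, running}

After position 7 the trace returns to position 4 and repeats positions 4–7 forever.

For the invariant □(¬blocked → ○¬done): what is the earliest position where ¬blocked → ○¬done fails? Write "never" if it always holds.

3

Check ¬blocked → ○¬done at each position in order: 0 ✓, 1 ✓, 2 ✓.
At position 3 the labels are {done, running} and the next position 4 has {done, running}, so ¬blocked → ○¬done is false there. This is the first violation.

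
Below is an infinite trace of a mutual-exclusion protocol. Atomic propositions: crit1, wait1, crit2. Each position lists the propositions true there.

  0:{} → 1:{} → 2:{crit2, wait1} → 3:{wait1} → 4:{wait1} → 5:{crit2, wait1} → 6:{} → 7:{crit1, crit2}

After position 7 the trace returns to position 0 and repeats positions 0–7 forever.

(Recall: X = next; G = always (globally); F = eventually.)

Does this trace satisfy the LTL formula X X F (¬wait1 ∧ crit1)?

The position after 0 is 1; X F (¬wait1 ∧ crit1) is true there.

Holds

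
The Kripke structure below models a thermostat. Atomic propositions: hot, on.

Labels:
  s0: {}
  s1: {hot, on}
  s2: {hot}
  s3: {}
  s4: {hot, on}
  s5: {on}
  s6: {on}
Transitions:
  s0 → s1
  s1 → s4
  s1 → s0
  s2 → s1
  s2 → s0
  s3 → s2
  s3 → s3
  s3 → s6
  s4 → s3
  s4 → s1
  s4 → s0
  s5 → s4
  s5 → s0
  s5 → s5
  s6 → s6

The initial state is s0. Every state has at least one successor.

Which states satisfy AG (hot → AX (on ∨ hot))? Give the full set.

{s6}

States satisfying hot → AX (on ∨ hot): {s0, s3, s5, s6}.
States satisfying AG (hot → AX (on ∨ hot)): {s6}.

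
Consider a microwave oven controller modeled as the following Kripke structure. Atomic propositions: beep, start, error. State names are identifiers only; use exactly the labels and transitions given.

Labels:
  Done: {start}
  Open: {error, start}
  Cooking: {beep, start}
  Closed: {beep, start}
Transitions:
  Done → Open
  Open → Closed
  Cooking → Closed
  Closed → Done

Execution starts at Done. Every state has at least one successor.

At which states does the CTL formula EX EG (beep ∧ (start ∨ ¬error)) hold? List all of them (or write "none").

States satisfying EG (beep ∧ (start ∨ ¬error)): ∅.
States satisfying EX EG (beep ∧ (start ∨ ¬error)): ∅.

none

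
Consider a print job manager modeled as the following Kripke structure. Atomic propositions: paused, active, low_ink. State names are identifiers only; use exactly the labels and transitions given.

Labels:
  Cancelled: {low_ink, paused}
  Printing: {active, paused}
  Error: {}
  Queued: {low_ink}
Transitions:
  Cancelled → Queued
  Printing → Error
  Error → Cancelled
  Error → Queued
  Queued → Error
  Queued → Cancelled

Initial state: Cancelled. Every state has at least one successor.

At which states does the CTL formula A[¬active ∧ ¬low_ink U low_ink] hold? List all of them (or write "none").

{Cancelled, Error, Queued}

States satisfying ¬active ∧ ¬low_ink: {Error}.
States satisfying low_ink: {Cancelled, Queued}.
States satisfying A[¬active ∧ ¬low_ink U low_ink]: {Cancelled, Error, Queued}.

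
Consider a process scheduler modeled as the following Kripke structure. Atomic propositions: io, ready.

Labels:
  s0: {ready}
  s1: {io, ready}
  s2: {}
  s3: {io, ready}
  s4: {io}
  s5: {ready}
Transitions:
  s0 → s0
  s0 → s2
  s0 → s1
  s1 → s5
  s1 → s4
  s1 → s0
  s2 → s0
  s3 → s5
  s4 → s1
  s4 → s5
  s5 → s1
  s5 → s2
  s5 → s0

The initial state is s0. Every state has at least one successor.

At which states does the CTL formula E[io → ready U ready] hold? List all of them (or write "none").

{s0, s1, s2, s3, s5}

States satisfying io → ready: {s0, s1, s2, s3, s5}.
States satisfying ready: {s0, s1, s3, s5}.
States satisfying E[io → ready U ready]: {s0, s1, s2, s3, s5}.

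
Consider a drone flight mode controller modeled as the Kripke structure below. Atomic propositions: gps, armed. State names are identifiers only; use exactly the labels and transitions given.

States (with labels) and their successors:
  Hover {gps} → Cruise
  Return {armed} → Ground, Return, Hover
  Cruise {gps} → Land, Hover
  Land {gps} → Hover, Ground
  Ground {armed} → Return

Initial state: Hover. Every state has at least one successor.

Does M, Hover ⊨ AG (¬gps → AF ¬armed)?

States satisfying ¬gps → AF ¬armed: {Hover, Cruise, Land}.
States satisfying AG (¬gps → AF ¬armed): ∅.
Ground is reachable from Hover and violates ¬gps → AF ¬armed, so AG fails at Hover.
Hover ∉ Sat(AG (¬gps → AF ¬armed)).

No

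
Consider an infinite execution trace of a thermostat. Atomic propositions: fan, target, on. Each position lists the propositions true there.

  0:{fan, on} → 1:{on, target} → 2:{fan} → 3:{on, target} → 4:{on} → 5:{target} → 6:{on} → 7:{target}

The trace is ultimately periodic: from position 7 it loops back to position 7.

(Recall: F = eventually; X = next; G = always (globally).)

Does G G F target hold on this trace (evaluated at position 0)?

Satisfied

G F target holds at every position 0..7, and those are all positions ever visited, so G G F target holds.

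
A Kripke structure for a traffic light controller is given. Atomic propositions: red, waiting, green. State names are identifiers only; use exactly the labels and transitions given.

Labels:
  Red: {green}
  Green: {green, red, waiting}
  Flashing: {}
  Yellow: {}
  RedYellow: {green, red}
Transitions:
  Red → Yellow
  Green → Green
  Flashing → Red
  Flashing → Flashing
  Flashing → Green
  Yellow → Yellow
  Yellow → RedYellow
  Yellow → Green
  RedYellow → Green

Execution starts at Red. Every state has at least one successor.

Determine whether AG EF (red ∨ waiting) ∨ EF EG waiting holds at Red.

States satisfying EF (red ∨ waiting): {Red, Green, Flashing, Yellow, RedYellow}.
States satisfying AG EF (red ∨ waiting): {Red, Green, Flashing, Yellow, RedYellow}.
States satisfying EG waiting: {Green}.
States satisfying EF EG waiting: {Red, Green, Flashing, Yellow, RedYellow}.
States satisfying AG EF (red ∨ waiting) ∨ EF EG waiting: {Red, Green, Flashing, Yellow, RedYellow}.
Red ∈ Sat(AG EF (red ∨ waiting) ∨ EF EG waiting).

Yes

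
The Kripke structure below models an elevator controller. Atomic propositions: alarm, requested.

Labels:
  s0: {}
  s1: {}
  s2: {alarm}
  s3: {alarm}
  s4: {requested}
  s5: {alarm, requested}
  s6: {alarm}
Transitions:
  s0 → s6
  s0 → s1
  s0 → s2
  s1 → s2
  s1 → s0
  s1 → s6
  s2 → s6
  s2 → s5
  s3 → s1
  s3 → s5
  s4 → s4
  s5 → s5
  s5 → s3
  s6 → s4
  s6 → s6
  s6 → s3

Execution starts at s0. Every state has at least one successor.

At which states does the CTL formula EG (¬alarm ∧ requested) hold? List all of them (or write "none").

States satisfying ¬alarm ∧ requested: {s4}.
States satisfying EG (¬alarm ∧ requested): {s4}.

{s4}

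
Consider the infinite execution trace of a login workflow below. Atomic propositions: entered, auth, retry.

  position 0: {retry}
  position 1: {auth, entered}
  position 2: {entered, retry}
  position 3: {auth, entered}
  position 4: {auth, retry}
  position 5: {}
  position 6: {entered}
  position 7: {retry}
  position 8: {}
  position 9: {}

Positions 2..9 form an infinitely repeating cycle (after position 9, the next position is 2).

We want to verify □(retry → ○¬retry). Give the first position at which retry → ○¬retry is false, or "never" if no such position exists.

never

retry → ○¬retry holds at every position 0..9, and those are all the positions the trace ever visits, so the invariant □(retry → ○¬retry) is never violated.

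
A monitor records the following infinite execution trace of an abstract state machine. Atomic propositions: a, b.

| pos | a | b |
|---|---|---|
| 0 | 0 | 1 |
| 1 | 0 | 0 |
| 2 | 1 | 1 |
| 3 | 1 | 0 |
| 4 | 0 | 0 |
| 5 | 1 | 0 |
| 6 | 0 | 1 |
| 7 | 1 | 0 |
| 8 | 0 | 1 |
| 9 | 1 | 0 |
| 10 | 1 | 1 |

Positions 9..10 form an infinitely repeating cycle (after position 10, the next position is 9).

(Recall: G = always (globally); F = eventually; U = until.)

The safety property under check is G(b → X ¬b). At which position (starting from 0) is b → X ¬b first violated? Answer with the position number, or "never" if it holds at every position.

never

b → X ¬b holds at every position 0..10, and those are all the positions the trace ever visits, so the invariant G(b → X ¬b) is never violated.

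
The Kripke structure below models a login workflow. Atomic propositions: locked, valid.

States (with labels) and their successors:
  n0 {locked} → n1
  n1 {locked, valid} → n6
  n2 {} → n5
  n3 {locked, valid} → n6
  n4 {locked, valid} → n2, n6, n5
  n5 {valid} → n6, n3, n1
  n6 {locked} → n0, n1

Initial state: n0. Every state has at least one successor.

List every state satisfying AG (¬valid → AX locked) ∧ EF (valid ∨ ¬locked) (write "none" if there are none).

{n0, n1, n3, n5, n6}

States satisfying ¬valid → AX locked: {n0, n1, n3, n4, n5, n6}.
States satisfying AG (¬valid → AX locked): {n0, n1, n3, n5, n6}.
States satisfying valid ∨ ¬locked: {n1, n2, n3, n4, n5}.
States satisfying EF (valid ∨ ¬locked): {n0, n1, n2, n3, n4, n5, n6}.
States satisfying AG (¬valid → AX locked) ∧ EF (valid ∨ ¬locked): {n0, n1, n3, n5, n6}.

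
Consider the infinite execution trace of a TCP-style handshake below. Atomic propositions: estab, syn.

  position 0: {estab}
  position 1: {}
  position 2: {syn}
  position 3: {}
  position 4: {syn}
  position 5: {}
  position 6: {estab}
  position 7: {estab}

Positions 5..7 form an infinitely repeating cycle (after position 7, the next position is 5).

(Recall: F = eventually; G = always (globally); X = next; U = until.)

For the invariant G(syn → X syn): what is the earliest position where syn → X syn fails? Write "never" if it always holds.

2

Check syn → X syn at each position in order: 0 ✓, 1 ✓.
At position 2 the labels are {syn} and the next position 3 has {}, so syn → X syn is false there. This is the first violation.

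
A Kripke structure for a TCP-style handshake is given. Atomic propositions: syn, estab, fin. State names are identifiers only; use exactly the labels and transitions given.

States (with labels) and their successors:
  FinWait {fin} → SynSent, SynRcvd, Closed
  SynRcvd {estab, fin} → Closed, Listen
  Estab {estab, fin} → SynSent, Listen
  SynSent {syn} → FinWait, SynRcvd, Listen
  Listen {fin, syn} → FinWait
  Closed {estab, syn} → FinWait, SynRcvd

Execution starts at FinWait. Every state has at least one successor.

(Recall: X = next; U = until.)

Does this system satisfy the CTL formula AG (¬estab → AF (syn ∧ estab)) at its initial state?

Violated

States satisfying ¬estab → AF (syn ∧ estab): {SynRcvd, Estab, Closed}.
States satisfying AG (¬estab → AF (syn ∧ estab)): ∅.
FinWait is reachable from FinWait and violates ¬estab → AF (syn ∧ estab), so AG fails at FinWait.
FinWait ∉ Sat(AG (¬estab → AF (syn ∧ estab))).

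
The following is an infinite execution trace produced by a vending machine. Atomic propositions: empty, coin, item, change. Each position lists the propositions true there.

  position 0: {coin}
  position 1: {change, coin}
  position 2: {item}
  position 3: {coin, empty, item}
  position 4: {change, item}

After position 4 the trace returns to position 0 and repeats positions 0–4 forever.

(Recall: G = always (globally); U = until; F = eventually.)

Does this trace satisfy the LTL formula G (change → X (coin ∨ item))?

Holds

change → X (coin ∨ item) holds at every position 0..4, and those are all positions ever visited, so G (change → X (coin ∨ item)) holds.
Positions where change holds: 1, 4.
Check X (coin ∨ item) at each: 1→ok, 4→ok.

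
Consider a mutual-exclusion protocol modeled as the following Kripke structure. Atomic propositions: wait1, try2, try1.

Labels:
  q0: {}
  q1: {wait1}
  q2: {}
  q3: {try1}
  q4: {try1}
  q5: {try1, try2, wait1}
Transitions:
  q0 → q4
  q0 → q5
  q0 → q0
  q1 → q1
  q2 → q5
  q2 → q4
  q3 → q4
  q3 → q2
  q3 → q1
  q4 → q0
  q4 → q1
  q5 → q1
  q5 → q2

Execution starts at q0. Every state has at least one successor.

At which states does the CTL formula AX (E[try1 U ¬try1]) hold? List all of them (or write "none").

{q0, q1, q2, q3, q4, q5}

States satisfying E[try1 U ¬try1]: {q0, q1, q2, q3, q4, q5}.
States satisfying AX (E[try1 U ¬try1]): {q0, q1, q2, q3, q4, q5}.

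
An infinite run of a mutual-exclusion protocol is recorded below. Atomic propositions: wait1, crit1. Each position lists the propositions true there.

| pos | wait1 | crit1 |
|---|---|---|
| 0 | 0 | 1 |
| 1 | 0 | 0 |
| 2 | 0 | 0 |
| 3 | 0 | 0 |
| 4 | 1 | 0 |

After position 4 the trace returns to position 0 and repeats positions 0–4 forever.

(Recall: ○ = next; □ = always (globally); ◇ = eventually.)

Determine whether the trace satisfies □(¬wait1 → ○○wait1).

¬wait1 → ○○wait1 must hold at every position from 0 onward. It fails at position 0, so □(¬wait1 → ○○wait1) is false.
Positions where ¬wait1 holds: 0, 1, 2, 3.
Check ○○wait1 at each: 0→fails, 1→fails, 2→ok, 3→fails.

Violated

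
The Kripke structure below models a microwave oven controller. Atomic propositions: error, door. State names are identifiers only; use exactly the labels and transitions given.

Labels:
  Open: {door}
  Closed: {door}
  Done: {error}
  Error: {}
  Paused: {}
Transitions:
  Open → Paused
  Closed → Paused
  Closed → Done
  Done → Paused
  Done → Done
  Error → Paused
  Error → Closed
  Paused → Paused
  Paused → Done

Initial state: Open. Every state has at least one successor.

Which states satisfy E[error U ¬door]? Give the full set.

States satisfying error: {Done}.
States satisfying ¬door: {Done, Error, Paused}.
States satisfying E[error U ¬door]: {Done, Error, Paused}.

{Done, Error, Paused}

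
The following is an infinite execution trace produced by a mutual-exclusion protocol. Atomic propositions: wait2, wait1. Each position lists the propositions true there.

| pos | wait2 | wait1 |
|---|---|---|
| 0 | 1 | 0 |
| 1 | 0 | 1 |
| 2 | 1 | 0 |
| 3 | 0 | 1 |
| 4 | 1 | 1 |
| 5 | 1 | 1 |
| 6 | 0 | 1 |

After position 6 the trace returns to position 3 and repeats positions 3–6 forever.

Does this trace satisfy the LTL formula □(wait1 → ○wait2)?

Violated

wait1 → ○wait2 must hold at every position from 0 onward. It fails at position 5, so □(wait1 → ○wait2) is false.
Positions where wait1 holds: 1, 3, 4, 5, 6.
Check ○wait2 at each: 1→ok, 3→ok, 4→ok, 5→fails, 6→fails.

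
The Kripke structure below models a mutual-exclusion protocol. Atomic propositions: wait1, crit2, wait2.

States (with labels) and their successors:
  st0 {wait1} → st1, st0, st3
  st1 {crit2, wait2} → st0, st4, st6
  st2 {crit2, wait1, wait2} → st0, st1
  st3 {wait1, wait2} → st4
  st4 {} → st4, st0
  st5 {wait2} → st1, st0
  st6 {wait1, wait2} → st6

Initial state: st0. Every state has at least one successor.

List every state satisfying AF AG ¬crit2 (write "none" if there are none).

{st6}

States satisfying AG ¬crit2: {st6}.
States satisfying AF AG ¬crit2: {st6}.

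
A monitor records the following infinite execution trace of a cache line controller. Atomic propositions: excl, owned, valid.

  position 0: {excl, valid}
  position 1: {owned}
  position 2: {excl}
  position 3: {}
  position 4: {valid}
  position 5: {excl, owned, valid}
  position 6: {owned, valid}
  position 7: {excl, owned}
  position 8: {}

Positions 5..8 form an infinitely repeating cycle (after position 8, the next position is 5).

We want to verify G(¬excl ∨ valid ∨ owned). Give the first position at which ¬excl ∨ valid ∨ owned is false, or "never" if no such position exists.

Check ¬excl ∨ valid ∨ owned at each position in order: 0 ✓, 1 ✓.
At position 2 the labels are {excl}, so ¬excl ∨ valid ∨ owned is false there. This is the first violation.

2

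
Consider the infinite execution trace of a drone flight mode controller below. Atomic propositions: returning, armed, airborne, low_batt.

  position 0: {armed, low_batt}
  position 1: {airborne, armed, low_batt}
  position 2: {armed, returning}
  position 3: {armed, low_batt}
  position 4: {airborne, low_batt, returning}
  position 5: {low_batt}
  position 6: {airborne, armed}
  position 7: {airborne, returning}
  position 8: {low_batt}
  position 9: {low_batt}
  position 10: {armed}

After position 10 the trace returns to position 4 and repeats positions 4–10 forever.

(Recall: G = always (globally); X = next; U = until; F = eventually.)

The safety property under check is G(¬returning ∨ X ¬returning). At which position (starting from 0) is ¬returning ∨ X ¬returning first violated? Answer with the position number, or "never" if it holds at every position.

¬returning ∨ X ¬returning holds at every position 0..10, and those are all the positions the trace ever visits, so the invariant G(¬returning ∨ X ¬returning) is never violated.

never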